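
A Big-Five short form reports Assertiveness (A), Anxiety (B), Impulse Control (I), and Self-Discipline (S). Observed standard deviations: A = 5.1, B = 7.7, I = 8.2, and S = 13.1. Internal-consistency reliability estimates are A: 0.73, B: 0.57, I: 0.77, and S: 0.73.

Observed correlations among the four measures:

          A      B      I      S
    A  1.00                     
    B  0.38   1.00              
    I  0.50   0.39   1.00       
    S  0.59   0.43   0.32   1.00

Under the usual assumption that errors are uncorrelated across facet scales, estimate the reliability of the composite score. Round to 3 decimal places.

0.861

Var(A+B+I+S) = 5.1² + 7.7² + 8.2² + 13.1² + 2·[5.1·7.7·0.38 + 5.1·8.2·0.50 + 5.1·13.1·0.59 + 7.7·8.2·0.39 + 7.7·13.1·0.43 + 8.2·13.1·0.32] = 324.15 + 355.247 = 679.397.
Because errors are independent across components, Cov(Tᵢ,Tⱼ) = Cov(Xᵢ,Xⱼ); the off-diagonal part of the true-score variance is the same as above.
True-score variance = [5.1²·0.73 + 7.7²·0.57 + 8.2²·0.77 + 13.1²·0.73] + 355.247 = 229.833 + 355.247 = 585.08.
Reliability = 585.08 / 679.397 = 0.861.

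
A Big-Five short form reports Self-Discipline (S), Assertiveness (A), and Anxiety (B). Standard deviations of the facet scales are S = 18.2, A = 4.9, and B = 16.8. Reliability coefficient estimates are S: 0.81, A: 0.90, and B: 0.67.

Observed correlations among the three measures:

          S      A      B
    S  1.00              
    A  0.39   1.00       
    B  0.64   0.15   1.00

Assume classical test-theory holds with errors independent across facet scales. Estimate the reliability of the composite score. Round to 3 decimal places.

0.859

Var(S+A+B) = 18.2² + 4.9² + 16.8² + 2·[18.2·4.9·0.39 + 18.2·16.8·0.64 + 4.9·16.8·0.15] = 637.49 + 485.629 = 1123.12.
Because errors are independent across components, Cov(Tᵢ,Tⱼ) = Cov(Xᵢ,Xⱼ); the off-diagonal part of the true-score variance is the same as above.
True-score variance = [18.2²·0.81 + 4.9²·0.90 + 16.8²·0.67] + 485.629 = 479.014 + 485.629 = 964.643.
Reliability = 964.643 / 1123.12 = 0.859.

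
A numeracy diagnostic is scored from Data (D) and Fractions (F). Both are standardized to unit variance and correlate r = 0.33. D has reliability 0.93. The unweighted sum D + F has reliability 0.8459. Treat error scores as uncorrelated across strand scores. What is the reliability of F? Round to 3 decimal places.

Var(D+F) = 2 + 2·0.33 = 2.660.
True-score variance = ρ_D + ρ_F + 2·0.33, so 0.8459 = (0.93 + ρ_F + 0.66) / 2.660.
ρ_F = 0.8459·2.660 − 0.93 − 0.66 = 0.660.

0.660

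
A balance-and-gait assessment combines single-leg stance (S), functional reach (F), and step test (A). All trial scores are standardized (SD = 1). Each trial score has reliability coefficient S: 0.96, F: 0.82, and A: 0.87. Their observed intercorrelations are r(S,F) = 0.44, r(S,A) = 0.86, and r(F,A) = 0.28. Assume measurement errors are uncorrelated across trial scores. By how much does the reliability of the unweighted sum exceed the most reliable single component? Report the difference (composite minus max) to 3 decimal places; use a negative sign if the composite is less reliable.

Var(sum) = 3 + 3.16 = 6.16; true-score variance = 2.65 + 3.16 = 5.81; composite reliability = 0.9432.
Max component reliability = 0.9600.
Difference = 0.9432 − 0.9600 = -0.017.

-0.017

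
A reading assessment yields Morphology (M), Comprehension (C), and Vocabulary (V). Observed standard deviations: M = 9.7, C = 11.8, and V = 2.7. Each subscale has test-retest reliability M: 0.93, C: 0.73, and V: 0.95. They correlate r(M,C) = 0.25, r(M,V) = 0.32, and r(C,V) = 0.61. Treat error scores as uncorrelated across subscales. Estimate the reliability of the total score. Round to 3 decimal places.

0.874

Var(M+C+V) = 9.7² + 11.8² + 2.7² + 2·[9.7·11.8·0.25 + 9.7·2.7·0.32 + 11.8·2.7·0.61] = 240.62 + 112.861 = 353.481.
Under uncorrelated errors the observed covariances equal the true-score covariances, so only the own-variance terms attenuate.
True-score variance = [9.7²·0.93 + 11.8²·0.73 + 2.7²·0.95] + 112.861 = 196.074 + 112.861 = 308.935.
Reliability = 308.935 / 353.481 = 0.874.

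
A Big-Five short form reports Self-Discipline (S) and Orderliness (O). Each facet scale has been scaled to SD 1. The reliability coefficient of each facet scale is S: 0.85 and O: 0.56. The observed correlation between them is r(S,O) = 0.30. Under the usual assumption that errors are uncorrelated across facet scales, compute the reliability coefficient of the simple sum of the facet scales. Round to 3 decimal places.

Var(S+O) = 2 + 2·[0.30] = 2 + 0.6 = 2.6.
Under uncorrelated errors the observed covariances equal the true-score covariances, so only the own-variance terms attenuate.
True-score variance = [0.85 + 0.56] + 0.6 = 1.41 + 0.6 = 2.01.
Reliability = 2.01 / 2.6 = 0.773.

0.773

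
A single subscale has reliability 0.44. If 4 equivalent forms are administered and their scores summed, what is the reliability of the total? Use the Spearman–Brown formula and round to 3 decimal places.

ρ_k = kρ / (1 + (k−1)ρ) = 4·0.44 / (1 + 3·0.44) = 1.760 / 2.320 = 0.759.

0.759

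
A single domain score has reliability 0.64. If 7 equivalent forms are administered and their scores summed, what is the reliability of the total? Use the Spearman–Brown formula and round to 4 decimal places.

ρ_k = kρ / (1 + (k−1)ρ) = 7·0.64 / (1 + 6·0.64) = 4.480 / 4.840 = 0.9256.

0.9256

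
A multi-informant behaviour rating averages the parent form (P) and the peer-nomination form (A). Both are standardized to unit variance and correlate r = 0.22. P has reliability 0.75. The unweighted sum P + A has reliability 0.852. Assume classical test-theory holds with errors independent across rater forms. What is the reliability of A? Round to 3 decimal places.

Var(P+A) = 2 + 2·0.22 = 2.440.
True-score variance = ρ_P + ρ_A + 2·0.22, so 0.852 = (0.75 + ρ_A + 0.44) / 2.440.
ρ_A = 0.852·2.440 − 0.75 − 0.44 = 0.889.

0.889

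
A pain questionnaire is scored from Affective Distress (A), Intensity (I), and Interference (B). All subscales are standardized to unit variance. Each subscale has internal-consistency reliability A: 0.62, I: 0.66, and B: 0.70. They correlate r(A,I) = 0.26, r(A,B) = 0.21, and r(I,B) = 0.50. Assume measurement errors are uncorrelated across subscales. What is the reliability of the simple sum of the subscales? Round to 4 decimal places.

0.7935

Var(A+I+B) = 3 + 2·[0.26 + 0.21 + 0.50] = 3 + 1.94 = 4.94.
With uncorrelated errors the cross-covariances are all true-score covariance, so they carry over unchanged; only the diagonal terms shrink to ρᵢσᵢ².
True-score variance = [0.62 + 0.66 + 0.70] + 1.94 = 1.98 + 1.94 = 3.92.
Reliability = 3.92 / 4.94 = 0.7935.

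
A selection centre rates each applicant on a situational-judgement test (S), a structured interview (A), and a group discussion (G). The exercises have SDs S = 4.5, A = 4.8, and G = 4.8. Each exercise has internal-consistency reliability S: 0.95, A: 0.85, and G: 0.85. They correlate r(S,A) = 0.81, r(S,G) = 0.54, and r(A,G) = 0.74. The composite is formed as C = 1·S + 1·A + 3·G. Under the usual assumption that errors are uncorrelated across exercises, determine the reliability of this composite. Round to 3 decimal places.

0.922

Var(C) = 4.5² + 4.8² + 3²·4.8² + 2·[4.5·4.8·0.81 + 3·4.5·4.8·0.54 + 3·4.8·4.8·0.74] = 250.65 + 207.274 = 457.924.
Because errors are independent across components, Cov(Tᵢ,Tⱼ) = Cov(Xᵢ,Xⱼ); the off-diagonal part of the true-score variance is the same as above.
True-score variance = [4.5²·0.95 + 4.8²·0.85 + 3²·4.8²·0.85] + 207.274 = 215.077 + 207.274 = 422.351.
Reliability = 422.351 / 457.924 = 0.922.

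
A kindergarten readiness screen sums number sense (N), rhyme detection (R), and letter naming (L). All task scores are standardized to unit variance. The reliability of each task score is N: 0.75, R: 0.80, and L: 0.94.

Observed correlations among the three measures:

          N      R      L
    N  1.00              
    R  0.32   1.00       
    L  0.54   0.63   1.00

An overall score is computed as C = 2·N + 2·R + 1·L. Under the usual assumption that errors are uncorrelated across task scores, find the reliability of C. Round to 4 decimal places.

Var(C) = 2² + 2² + 1 + 2·[4·0.32 + 2·0.54 + 2·0.63] = 9 + 7.24 = 16.24.
With uncorrelated errors the cross-covariances are all true-score covariance, so they carry over unchanged; only the diagonal terms shrink to ρᵢσᵢ².
True-score variance = [2²·0.75 + 2²·0.80 + 0.94] + 7.24 = 7.14 + 7.24 = 14.38.
Reliability = 14.38 / 16.24 = 0.8855.

0.8855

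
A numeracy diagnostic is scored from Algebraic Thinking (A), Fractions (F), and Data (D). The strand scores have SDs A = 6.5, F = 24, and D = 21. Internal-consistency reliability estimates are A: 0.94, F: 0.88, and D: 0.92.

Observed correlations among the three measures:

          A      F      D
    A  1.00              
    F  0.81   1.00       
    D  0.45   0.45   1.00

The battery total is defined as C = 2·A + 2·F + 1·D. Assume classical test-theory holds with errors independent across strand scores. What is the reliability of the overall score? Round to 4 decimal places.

0.9366

Var(C) = 2²·6.5² + 2²·24² + 21² + 2·[4·6.5·24·0.81 + 2·6.5·21·0.45 + 2·24·21·0.45] = 2914 + 2163.78 = 5077.78.
With uncorrelated errors the cross-covariances are all true-score covariance, so they carry over unchanged; only the diagonal terms shrink to ρᵢσᵢ².
True-score variance = [2²·6.5²·0.94 + 2²·24²·0.88 + 21²·0.92] + 2163.78 = 2592.1 + 2163.78 = 4755.88.
Reliability = 4755.88 / 5077.78 = 0.9366.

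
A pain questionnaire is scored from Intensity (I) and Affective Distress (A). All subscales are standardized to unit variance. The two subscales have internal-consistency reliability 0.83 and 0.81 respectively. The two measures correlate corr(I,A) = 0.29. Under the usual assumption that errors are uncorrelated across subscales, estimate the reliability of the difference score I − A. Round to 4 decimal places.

Var(I−A) = 1 + 1 − 2·0.29 = 2 − 0.58 = 1.42.
Because errors are independent across components, Cov(Tᵢ,Tⱼ) = Cov(Xᵢ,Xⱼ); the off-diagonal part of the true-score variance is the same as above.
True-score variance = [0.83 + 0.81] − 0.58 = 1.64 − 0.58 = 1.06.
Reliability = 1.06 / 1.42 = 0.7465.

0.7465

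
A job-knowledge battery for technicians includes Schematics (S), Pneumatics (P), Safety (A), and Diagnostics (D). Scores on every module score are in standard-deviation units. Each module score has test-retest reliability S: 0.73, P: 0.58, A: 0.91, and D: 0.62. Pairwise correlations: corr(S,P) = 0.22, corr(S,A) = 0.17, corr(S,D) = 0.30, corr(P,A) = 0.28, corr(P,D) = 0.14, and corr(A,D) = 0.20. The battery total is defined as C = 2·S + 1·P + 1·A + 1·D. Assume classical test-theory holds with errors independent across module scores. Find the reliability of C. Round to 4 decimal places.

0.8209

Var(C) = 2² + 1 + 1 + 1 + 2·[2·0.22 + 2·0.17 + 2·0.30 + 0.28 + 0.14 + 0.20] = 7 + 4 = 11.
Under uncorrelated errors the observed covariances equal the true-score covariances, so only the own-variance terms attenuate.
True-score variance = [2²·0.73 + 0.58 + 0.91 + 0.62] + 4 = 5.03 + 4 = 9.03.
Reliability = 9.03 / 11 = 0.8209.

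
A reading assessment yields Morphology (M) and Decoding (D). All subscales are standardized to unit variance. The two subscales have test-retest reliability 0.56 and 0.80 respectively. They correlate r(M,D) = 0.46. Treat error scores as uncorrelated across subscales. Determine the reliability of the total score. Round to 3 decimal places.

0.781

Var(M+D) = 2 + 2·[0.46] = 2 + 0.92 = 2.92.
Under uncorrelated errors the observed covariances equal the true-score covariances, so only the own-variance terms attenuate.
True-score variance = [0.56 + 0.80] + 0.92 = 1.36 + 0.92 = 2.28.
Reliability = 2.28 / 2.92 = 0.781.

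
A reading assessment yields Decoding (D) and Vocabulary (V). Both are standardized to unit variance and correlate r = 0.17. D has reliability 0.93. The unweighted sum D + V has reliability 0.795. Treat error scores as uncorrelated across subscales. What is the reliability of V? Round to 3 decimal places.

0.590

Var(D+V) = 2 + 2·0.17 = 2.340.
True-score variance = ρ_D + ρ_V + 2·0.17, so 0.795 = (0.93 + ρ_V + 0.34) / 2.340.
ρ_V = 0.795·2.340 − 0.93 − 0.34 = 0.590.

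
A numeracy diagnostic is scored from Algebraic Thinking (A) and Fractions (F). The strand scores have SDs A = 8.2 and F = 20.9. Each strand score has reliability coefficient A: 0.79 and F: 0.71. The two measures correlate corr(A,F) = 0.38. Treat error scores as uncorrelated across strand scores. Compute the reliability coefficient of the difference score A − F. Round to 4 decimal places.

0.6233

Var(A−F) = 8.2² + 20.9² − 2·8.2·20.9·0.38 = 504.05 − 130.249 = 373.801.
Under uncorrelated errors the observed covariances equal the true-score covariances, so only the own-variance terms attenuate.
True-score variance = [8.2²·0.79 + 20.9²·0.71] − 130.249 = 363.255 − 130.249 = 233.006.
Reliability = 233.006 / 373.801 = 0.6233.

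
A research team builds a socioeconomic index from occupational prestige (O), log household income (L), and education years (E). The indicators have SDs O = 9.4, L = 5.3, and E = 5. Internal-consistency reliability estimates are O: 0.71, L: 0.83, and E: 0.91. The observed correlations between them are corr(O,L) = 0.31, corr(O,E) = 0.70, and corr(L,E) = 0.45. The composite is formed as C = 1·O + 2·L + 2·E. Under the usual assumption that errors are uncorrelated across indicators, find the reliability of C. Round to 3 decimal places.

Var(C) = 9.4² + 2²·5.3² + 2²·5² + 2·[2·9.4·5.3·0.31 + 2·9.4·5·0.70 + 4·5.3·5·0.45] = 300.72 + 288.777 = 589.497.
Under uncorrelated errors the observed covariances equal the true-score covariances, so only the own-variance terms attenuate.
True-score variance = [9.4²·0.71 + 2²·5.3²·0.83 + 2²·5²·0.91] + 288.777 = 246.994 + 288.777 = 535.771.
Reliability = 535.771 / 589.497 = 0.909.

0.909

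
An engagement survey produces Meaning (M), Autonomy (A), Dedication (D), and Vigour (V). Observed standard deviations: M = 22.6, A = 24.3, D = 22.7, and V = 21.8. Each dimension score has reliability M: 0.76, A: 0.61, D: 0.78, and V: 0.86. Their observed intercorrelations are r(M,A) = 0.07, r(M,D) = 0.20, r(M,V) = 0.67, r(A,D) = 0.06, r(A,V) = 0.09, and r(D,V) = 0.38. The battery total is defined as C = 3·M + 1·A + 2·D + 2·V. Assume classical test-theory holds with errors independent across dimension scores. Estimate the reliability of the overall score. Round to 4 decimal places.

0.8748

Var(C) = 3²·22.6² + 24.3² + 2²·22.7² + 2²·21.8² + 2·[3·22.6·24.3·0.07 + 6·22.6·22.7·0.20 + 6·22.6·21.8·0.67 + 2·24.3·22.7·0.06 + 2·24.3·21.8·0.09 + 4·22.7·21.8·0.38] = 9149.45 + 7250.52 = 16400.
Under uncorrelated errors the observed covariances equal the true-score covariances, so only the own-variance terms attenuate.
True-score variance = [3²·22.6²·0.76 + 24.3²·0.61 + 2²·22.7²·0.78 + 2²·21.8²·0.86] + 7250.52 = 7096.33 + 7250.52 = 14346.8.
Reliability = 14346.8 / 16400 = 0.8748.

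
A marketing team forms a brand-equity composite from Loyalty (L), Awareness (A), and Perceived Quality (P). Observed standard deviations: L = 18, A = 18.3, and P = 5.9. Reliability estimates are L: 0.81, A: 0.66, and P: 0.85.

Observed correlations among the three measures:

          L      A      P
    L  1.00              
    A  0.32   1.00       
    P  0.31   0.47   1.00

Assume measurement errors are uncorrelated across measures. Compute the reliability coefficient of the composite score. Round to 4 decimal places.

Var(L+A+P) = 18² + 18.3² + 5.9² + 2·[18·18.3·0.32 + 18·5.9·0.31 + 18.3·5.9·0.47] = 693.7 + 378.152 = 1071.85.
With uncorrelated errors the cross-covariances are all true-score covariance, so they carry over unchanged; only the diagonal terms shrink to ρᵢσᵢ².
True-score variance = [18²·0.81 + 18.3²·0.66 + 5.9²·0.85] + 378.152 = 513.056 + 378.152 = 891.208.
Reliability = 891.208 / 1071.85 = 0.8315.

0.8315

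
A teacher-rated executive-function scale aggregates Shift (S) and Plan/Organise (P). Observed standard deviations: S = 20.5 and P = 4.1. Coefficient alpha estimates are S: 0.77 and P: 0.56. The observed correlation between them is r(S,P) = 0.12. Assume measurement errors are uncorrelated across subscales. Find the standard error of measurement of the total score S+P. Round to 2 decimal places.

10.20

Var(total) = 437.06 + 20.172 = 457.232.
True-score variance = 333.006 + 20.172 = 353.178, so reliability = 0.7724.
Error variance = 457.232 − 353.178 = 104.054; SEM = √104.054 = 10.20.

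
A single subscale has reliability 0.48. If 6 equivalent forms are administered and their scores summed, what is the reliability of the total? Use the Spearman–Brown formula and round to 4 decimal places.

ρ_k = kρ / (1 + (k−1)ρ) = 6·0.48 / (1 + 5·0.48) = 2.880 / 3.400 = 0.8471.

0.8471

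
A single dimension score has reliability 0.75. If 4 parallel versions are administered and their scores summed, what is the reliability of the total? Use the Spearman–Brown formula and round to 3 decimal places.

0.923

ρ_k = kρ / (1 + (k−1)ρ) = 4·0.75 / (1 + 3·0.75) = 3.000 / 3.250 = 0.923.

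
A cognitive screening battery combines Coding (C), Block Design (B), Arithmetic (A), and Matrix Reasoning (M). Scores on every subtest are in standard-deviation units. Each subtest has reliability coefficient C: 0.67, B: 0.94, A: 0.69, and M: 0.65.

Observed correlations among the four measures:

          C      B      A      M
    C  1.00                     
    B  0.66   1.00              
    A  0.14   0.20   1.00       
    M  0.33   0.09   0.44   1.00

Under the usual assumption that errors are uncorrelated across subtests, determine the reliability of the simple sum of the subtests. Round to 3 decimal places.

0.864

Var(C+B+A+M) = 4 + 2·[0.66 + 0.14 + 0.33 + 0.20 + 0.09 + 0.44] = 4 + 3.72 = 7.72.
Under uncorrelated errors the observed covariances equal the true-score covariances, so only the own-variance terms attenuate.
True-score variance = [0.67 + 0.94 + 0.69 + 0.65] + 3.72 = 2.95 + 3.72 = 6.67.
Reliability = 6.67 / 7.72 = 0.864.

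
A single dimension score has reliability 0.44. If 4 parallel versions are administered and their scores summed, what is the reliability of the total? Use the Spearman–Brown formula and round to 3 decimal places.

ρ_k = kρ / (1 + (k−1)ρ) = 4·0.44 / (1 + 3·0.44) = 1.760 / 2.320 = 0.759.

0.759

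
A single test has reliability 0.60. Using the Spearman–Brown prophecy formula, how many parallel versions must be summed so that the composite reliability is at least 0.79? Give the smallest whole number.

3

k ≥ ρ*(1−ρ₁)/(ρ₁(1−ρ*)) = 0.79·0.40 / (0.60·0.21) = 2.508.
Smallest integer k = 3.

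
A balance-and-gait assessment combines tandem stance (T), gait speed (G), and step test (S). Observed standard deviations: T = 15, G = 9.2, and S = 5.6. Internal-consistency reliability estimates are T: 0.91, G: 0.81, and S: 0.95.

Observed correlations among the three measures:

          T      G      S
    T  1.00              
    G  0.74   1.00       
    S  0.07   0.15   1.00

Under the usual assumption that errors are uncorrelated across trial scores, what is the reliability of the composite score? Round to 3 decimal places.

Var(T+G+S) = 15² + 9.2² + 5.6² + 2·[15·9.2·0.74 + 15·5.6·0.07 + 9.2·5.6·0.15] = 341 + 231.456 = 572.456.
Under uncorrelated errors the observed covariances equal the true-score covariances, so only the own-variance terms attenuate.
True-score variance = [15²·0.91 + 9.2²·0.81 + 5.6²·0.95] + 231.456 = 303.1 + 231.456 = 534.556.
Reliability = 534.556 / 572.456 = 0.934.

0.934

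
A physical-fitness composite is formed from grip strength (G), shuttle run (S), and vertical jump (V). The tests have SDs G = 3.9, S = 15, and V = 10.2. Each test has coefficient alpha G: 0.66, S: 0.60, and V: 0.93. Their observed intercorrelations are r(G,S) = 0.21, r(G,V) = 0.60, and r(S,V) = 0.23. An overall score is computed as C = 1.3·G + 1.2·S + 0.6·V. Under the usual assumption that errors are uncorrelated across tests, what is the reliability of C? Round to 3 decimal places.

Var(C) = 1.3²·3.9² + 1.2²·15² + 0.6²·10.2² + 2·[1.56·3.9·15·0.21 + 0.78·3.9·10.2·0.60 + 0.72·15·10.2·0.23] = 387.159 + 126.237 = 513.396.
Because errors are independent across components, Cov(Tᵢ,Tⱼ) = Cov(Xᵢ,Xⱼ); the off-diagonal part of the true-score variance is the same as above.
True-score variance = [1.3²·3.9²·0.66 + 1.2²·15²·0.60 + 0.6²·10.2²·0.93] + 126.237 = 246.198 + 126.237 = 372.435.
Reliability = 372.435 / 513.396 = 0.725.

0.725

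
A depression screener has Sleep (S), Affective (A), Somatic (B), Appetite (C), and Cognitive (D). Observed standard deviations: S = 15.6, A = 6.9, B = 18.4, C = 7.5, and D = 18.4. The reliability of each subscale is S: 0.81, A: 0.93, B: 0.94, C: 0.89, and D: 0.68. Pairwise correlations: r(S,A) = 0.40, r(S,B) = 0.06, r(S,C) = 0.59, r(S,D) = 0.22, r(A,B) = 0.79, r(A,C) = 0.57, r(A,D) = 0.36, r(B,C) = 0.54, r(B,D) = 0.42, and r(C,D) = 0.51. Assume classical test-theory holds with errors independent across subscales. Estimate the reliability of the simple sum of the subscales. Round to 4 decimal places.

Var(S+A+B+C+D) = 15.6² + 6.9² + 18.4² + 7.5² + 18.4² + 2·[15.6·6.9·0.40 + 15.6·18.4·0.06 + 15.6·7.5·0.59 + 15.6·18.4·0.22 + 6.9·18.4·0.79 + 6.9·7.5·0.57 + 6.9·18.4·0.36 + 18.4·7.5·0.54 + 18.4·18.4·0.42 + 7.5·18.4·0.51] = 1024.34 + 1310.11 = 2334.45.
Under uncorrelated errors the observed covariances equal the true-score covariances, so only the own-variance terms attenuate.
True-score variance = [15.6²·0.81 + 6.9²·0.93 + 18.4²·0.94 + 7.5²·0.89 + 18.4²·0.68] + 1310.11 = 839.929 + 1310.11 = 2150.04.
Reliability = 2150.04 / 2334.45 = 0.9210.

0.9210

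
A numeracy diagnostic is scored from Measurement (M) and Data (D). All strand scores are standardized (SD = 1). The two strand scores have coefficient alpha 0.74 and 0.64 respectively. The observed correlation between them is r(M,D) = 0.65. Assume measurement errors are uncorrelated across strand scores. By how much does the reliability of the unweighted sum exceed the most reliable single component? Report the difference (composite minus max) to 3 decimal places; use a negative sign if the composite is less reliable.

Var(sum) = 2 + 1.3 = 3.3; true-score variance = 1.38 + 1.3 = 2.68; composite reliability = 0.8121.
Max component reliability = 0.7400.
Difference = 0.8121 − 0.7400 = 0.072.

0.072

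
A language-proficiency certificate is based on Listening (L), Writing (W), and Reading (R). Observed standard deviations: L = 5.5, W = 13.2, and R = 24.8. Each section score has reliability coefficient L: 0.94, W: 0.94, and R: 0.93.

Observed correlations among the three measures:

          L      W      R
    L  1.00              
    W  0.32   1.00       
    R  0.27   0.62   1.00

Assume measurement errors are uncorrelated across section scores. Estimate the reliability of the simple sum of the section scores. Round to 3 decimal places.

Var(L+W+R) = 5.5² + 13.2² + 24.8² + 2·[5.5·13.2·0.32 + 5.5·24.8·0.27 + 13.2·24.8·0.62] = 819.53 + 526.046 = 1345.58.
Under uncorrelated errors the observed covariances equal the true-score covariances, so only the own-variance terms attenuate.
True-score variance = [5.5²·0.94 + 13.2²·0.94 + 24.8²·0.93] + 526.046 = 764.208 + 526.046 = 1290.25.
Reliability = 1290.25 / 1345.58 = 0.959.

0.959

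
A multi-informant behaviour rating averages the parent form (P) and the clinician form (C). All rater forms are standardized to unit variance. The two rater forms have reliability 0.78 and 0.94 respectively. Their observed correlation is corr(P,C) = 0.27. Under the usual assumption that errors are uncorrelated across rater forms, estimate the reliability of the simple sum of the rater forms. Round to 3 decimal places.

0.890

Var(P+C) = 2 + 2·[0.27] = 2 + 0.54 = 2.54.
With uncorrelated errors the cross-covariances are all true-score covariance, so they carry over unchanged; only the diagonal terms shrink to ρᵢσᵢ².
True-score variance = [0.78 + 0.94] + 0.54 = 1.72 + 0.54 = 2.26.
Reliability = 2.26 / 2.54 = 0.890.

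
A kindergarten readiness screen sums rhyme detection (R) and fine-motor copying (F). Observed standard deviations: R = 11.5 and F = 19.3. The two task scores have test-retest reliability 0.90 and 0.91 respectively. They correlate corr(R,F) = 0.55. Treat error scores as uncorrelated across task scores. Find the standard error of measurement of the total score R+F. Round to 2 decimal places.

Var(total) = 504.74 + 244.145 = 748.885.
True-score variance = 457.991 + 244.145 = 702.136, so reliability = 0.9376.
Error variance = 748.885 − 702.136 = 46.7491; SEM = √46.7491 = 6.84.

6.84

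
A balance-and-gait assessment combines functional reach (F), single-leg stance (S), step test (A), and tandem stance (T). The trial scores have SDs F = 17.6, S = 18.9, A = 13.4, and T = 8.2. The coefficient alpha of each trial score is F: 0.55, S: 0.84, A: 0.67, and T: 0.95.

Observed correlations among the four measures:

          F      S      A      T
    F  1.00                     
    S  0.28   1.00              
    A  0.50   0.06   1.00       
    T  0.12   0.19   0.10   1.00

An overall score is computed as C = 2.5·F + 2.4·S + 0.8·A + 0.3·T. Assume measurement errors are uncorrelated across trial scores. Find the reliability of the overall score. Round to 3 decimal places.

Var(C) = 2.5²·17.6² + 2.4²·18.9² + 0.8²·13.4² + 0.3²·8.2² + 2·[6·17.6·18.9·0.28 + 2·17.6·13.4·0.50 + 0.75·17.6·8.2·0.12 + 1.92·18.9·13.4·0.06 + 0.72·18.9·8.2·0.19 + 0.24·13.4·8.2·0.10] = 4114.5 + 1721.36 = 5835.86.
Under uncorrelated errors the observed covariances equal the true-score covariances, so only the own-variance terms attenuate.
True-score variance = [2.5²·17.6²·0.55 + 2.4²·18.9²·0.84 + 0.8²·13.4²·0.67 + 0.3²·8.2²·0.95] + 1721.36 = 2875.87 + 1721.36 = 4597.23.
Reliability = 4597.23 / 5835.86 = 0.788.

0.788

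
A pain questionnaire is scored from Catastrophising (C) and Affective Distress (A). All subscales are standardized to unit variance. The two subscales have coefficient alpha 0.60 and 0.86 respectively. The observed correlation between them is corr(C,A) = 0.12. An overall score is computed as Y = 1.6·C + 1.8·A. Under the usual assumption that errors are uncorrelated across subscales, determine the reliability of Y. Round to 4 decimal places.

Var(Y) = 1.6² + 1.8² + 2·[2.88·0.12] = 5.8 + 0.6912 = 6.4912.
Because errors are independent across components, Cov(Tᵢ,Tⱼ) = Cov(Xᵢ,Xⱼ); the off-diagonal part of the true-score variance is the same as above.
True-score variance = [1.6²·0.60 + 1.8²·0.86] + 0.6912 = 4.3224 + 0.6912 = 5.0136.
Reliability = 5.0136 / 6.4912 = 0.7724.

0.7724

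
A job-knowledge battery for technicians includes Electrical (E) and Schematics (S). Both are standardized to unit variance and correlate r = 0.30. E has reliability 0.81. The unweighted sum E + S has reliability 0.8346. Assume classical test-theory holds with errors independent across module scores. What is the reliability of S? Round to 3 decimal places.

Var(E+S) = 2 + 2·0.30 = 2.600.
True-score variance = ρ_E + ρ_S + 2·0.30, so 0.8346 = (0.81 + ρ_S + 0.60) / 2.600.
ρ_S = 0.8346·2.600 − 0.81 − 0.60 = 0.760.

0.760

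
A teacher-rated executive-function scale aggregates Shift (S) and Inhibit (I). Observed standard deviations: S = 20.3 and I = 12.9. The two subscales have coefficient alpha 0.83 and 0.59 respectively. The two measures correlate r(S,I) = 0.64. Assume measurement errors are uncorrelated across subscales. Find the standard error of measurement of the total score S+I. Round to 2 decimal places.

Var(total) = 578.5 + 335.194 = 913.694.
True-score variance = 440.217 + 335.194 = 775.41, so reliability = 0.8487.
Error variance = 913.694 − 775.41 = 138.283; SEM = √138.283 = 11.76.

11.76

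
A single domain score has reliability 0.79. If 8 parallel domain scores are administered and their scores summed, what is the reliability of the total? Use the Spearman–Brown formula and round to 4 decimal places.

0.9678

ρ_k = kρ / (1 + (k−1)ρ) = 8·0.79 / (1 + 7·0.79) = 6.320 / 6.530 = 0.9678.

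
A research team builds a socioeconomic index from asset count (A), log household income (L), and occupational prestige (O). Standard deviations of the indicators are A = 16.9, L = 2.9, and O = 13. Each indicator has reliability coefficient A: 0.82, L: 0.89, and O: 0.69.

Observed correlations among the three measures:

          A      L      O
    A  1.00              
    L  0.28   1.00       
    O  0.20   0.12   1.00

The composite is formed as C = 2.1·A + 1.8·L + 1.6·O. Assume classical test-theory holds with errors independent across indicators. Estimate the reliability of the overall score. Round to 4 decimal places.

Var(C) = 2.1²·16.9² + 1.8²·2.9² + 1.6²·13² + 2·[3.78·16.9·2.9·0.28 + 3.36·16.9·13·0.20 + 2.88·2.9·13·0.12] = 1719.43 + 425.079 = 2144.51.
Because errors are independent across components, Cov(Tᵢ,Tⱼ) = Cov(Xᵢ,Xⱼ); the off-diagonal part of the true-score variance is the same as above.
True-score variance = [2.1²·16.9²·0.82 + 1.8²·2.9²·0.89 + 1.6²·13²·0.69] + 425.079 = 1355.6 + 425.079 = 1780.67.
Reliability = 1780.67 / 2144.51 = 0.8303.

0.8303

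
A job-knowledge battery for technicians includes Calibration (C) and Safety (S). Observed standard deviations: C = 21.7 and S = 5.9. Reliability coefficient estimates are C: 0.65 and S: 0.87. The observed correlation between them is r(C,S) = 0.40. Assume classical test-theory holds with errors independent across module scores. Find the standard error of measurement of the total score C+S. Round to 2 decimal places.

Var(total) = 505.7 + 102.424 = 608.124.
True-score variance = 336.363 + 102.424 = 438.787, so reliability = 0.7215.
Error variance = 608.124 − 438.787 = 169.337; SEM = √169.337 = 13.01.

13.01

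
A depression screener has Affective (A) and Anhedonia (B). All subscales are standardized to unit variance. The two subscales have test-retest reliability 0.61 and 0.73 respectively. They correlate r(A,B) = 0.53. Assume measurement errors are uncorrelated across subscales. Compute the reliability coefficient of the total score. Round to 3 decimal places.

Var(A+B) = 2 + 2·[0.53] = 2 + 1.06 = 3.06.
With uncorrelated errors the cross-covariances are all true-score covariance, so they carry over unchanged; only the diagonal terms shrink to ρᵢσᵢ².
True-score variance = [0.61 + 0.73] + 1.06 = 1.34 + 1.06 = 2.4.
Reliability = 2.4 / 3.06 = 0.784.

0.784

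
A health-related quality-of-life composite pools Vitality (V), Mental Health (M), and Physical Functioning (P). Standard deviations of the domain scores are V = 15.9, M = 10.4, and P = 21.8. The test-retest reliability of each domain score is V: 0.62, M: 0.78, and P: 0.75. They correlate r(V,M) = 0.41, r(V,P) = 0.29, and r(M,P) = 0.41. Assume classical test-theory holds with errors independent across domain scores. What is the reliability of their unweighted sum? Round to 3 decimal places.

0.824

Var(V+M+P) = 15.9² + 10.4² + 21.8² + 2·[15.9·10.4·0.41 + 15.9·21.8·0.29 + 10.4·21.8·0.41] = 836.21 + 522.545 = 1358.76.
Because errors are independent across components, Cov(Tᵢ,Tⱼ) = Cov(Xᵢ,Xⱼ); the off-diagonal part of the true-score variance is the same as above.
True-score variance = [15.9²·0.62 + 10.4²·0.78 + 21.8²·0.75] + 522.545 = 597.537 + 522.545 = 1120.08.
Reliability = 1120.08 / 1358.76 = 0.824.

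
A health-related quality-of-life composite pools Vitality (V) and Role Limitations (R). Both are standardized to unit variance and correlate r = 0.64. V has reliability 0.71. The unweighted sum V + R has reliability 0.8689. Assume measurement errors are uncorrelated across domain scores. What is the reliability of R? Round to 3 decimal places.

0.860

Var(V+R) = 2 + 2·0.64 = 3.280.
True-score variance = ρ_V + ρ_R + 2·0.64, so 0.8689 = (0.71 + ρ_R + 1.28) / 3.280.
ρ_R = 0.8689·3.280 − 0.71 − 1.28 = 0.860.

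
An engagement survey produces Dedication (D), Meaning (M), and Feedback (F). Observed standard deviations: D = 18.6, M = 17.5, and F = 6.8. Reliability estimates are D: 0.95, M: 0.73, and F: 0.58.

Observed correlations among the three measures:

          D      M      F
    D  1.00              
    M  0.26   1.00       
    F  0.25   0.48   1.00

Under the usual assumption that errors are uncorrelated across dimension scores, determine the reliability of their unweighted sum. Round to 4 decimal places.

0.8858

Var(D+M+F) = 18.6² + 17.5² + 6.8² + 2·[18.6·17.5·0.26 + 18.6·6.8·0.25 + 17.5·6.8·0.48] = 698.45 + 346.74 = 1045.19.
Because errors are independent across components, Cov(Tᵢ,Tⱼ) = Cov(Xᵢ,Xⱼ); the off-diagonal part of the true-score variance is the same as above.
True-score variance = [18.6²·0.95 + 17.5²·0.73 + 6.8²·0.58] + 346.74 = 579.044 + 346.74 = 925.784.
Reliability = 925.784 / 1045.19 = 0.8858.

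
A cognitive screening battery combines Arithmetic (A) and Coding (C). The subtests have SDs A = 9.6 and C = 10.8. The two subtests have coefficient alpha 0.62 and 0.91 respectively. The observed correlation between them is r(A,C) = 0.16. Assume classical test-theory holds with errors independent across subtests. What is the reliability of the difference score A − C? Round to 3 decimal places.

0.741

Var(A−C) = 9.6² + 10.8² − 2·9.6·10.8·0.16 = 208.8 − 33.1776 = 175.622.
Under uncorrelated errors the observed covariances equal the true-score covariances, so only the own-variance terms attenuate.
True-score variance = [9.6²·0.62 + 10.8²·0.91] − 33.1776 = 163.282 − 33.1776 = 130.104.
Reliability = 130.104 / 175.622 = 0.741.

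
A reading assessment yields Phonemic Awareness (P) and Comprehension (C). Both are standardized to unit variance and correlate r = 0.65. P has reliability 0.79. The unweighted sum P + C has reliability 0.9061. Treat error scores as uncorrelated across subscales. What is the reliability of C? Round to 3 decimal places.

Var(P+C) = 2 + 2·0.65 = 3.300.
True-score variance = ρ_P + ρ_C + 2·0.65, so 0.9061 = (0.79 + ρ_C + 1.30) / 3.300.
ρ_C = 0.9061·3.300 − 0.79 − 1.30 = 0.900.

0.900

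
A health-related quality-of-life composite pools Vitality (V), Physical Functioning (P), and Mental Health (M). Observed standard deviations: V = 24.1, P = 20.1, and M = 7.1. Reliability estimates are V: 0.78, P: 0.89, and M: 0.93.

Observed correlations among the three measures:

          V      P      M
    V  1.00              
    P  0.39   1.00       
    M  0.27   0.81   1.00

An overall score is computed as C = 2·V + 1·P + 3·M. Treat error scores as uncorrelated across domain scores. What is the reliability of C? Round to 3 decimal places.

Var(C) = 2²·24.1² + 20.1² + 3²·7.1² + 2·[2·24.1·20.1·0.39 + 6·24.1·7.1·0.27 + 3·20.1·7.1·0.81] = 3180.94 + 2003.65 = 5184.59.
With uncorrelated errors the cross-covariances are all true-score covariance, so they carry over unchanged; only the diagonal terms shrink to ρᵢσᵢ².
True-score variance = [2²·24.1²·0.78 + 20.1²·0.89 + 3²·7.1²·0.93] + 2003.65 = 2593.63 + 2003.65 = 4597.27.
Reliability = 4597.27 / 5184.59 = 0.887.

0.887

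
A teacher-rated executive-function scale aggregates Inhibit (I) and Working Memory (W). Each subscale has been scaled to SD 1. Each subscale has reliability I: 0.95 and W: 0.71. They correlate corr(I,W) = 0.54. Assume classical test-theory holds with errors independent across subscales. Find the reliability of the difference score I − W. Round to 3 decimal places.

0.630

Var(I−W) = 1 + 1 − 2·0.54 = 2 − 1.08 = 0.92.
Because errors are independent across components, Cov(Tᵢ,Tⱼ) = Cov(Xᵢ,Xⱼ); the off-diagonal part of the true-score variance is the same as above.
True-score variance = [0.95 + 0.71] − 1.08 = 1.66 − 1.08 = 0.58.
Reliability = 0.58 / 0.92 = 0.630.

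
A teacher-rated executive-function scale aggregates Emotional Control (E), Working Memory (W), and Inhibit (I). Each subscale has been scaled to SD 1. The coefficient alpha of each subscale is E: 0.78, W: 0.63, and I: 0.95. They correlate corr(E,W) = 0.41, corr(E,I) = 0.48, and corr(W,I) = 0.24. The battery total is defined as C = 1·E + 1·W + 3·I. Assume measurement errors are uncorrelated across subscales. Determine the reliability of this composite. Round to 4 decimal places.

0.9356

Var(C) = 1 + 1 + 3² + 2·[0.41 + 3·0.48 + 3·0.24] = 11 + 5.14 = 16.14.
Because errors are independent across components, Cov(Tᵢ,Tⱼ) = Cov(Xᵢ,Xⱼ); the off-diagonal part of the true-score variance is the same as above.
True-score variance = [0.78 + 0.63 + 3²·0.95] + 5.14 = 9.96 + 5.14 = 15.1.
Reliability = 15.1 / 16.14 = 0.9356.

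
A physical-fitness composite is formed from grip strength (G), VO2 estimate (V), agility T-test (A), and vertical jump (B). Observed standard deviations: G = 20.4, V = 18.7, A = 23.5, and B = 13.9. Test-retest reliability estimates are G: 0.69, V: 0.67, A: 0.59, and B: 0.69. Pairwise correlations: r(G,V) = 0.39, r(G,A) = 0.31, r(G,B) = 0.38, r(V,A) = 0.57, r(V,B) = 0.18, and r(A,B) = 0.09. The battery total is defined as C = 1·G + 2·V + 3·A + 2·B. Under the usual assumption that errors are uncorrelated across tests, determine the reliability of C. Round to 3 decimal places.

Var(C) = 20.4² + 2²·18.7² + 3²·23.5² + 2²·13.9² + 2·[2·20.4·18.7·0.39 + 3·20.4·23.5·0.31 + 2·20.4·13.9·0.38 + 6·18.7·23.5·0.57 + 4·18.7·13.9·0.18 + 6·23.5·13.9·0.09] = 7558.01 + 5650.72 = 13208.7.
Under uncorrelated errors the observed covariances equal the true-score covariances, so only the own-variance terms attenuate.
True-score variance = [20.4²·0.69 + 2²·18.7²·0.67 + 3²·23.5²·0.59 + 2²·13.9²·0.69] + 5650.72 = 4690.03 + 5650.72 = 10340.7.
Reliability = 10340.7 / 13208.7 = 0.783.

0.783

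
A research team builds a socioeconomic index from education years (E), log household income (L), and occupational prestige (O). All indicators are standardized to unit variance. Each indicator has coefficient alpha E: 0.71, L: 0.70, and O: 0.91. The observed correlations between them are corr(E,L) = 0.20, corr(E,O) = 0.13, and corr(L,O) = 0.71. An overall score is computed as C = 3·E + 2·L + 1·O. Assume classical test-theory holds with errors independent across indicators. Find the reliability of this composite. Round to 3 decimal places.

0.805

Var(C) = 3² + 2² + 1 + 2·[6·0.20 + 3·0.13 + 2·0.71] = 14 + 6.02 = 20.02.
With uncorrelated errors the cross-covariances are all true-score covariance, so they carry over unchanged; only the diagonal terms shrink to ρᵢσᵢ².
True-score variance = [3²·0.71 + 2²·0.70 + 0.91] + 6.02 = 10.1 + 6.02 = 16.12.
Reliability = 16.12 / 20.02 = 0.805.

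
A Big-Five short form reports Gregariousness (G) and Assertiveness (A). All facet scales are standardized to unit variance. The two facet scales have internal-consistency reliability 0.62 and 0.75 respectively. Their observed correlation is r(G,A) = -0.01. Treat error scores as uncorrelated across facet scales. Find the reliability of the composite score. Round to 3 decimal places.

0.682

Var(G+A) = 2 + 2·[(-0.01)] = 2 − 0.02 = 1.98.
With uncorrelated errors the cross-covariances are all true-score covariance, so they carry over unchanged; only the diagonal terms shrink to ρᵢσᵢ².
True-score variance = [0.62 + 0.75] − 0.02 = 1.37 − 0.02 = 1.35.
Reliability = 1.35 / 1.98 = 0.682.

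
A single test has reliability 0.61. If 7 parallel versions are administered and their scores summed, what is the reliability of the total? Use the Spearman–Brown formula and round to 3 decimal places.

0.916

ρ_k = kρ / (1 + (k−1)ρ) = 7·0.61 / (1 + 6·0.61) = 4.270 / 4.660 = 0.916.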